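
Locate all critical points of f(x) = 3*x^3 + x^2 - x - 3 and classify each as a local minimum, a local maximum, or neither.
f'(x) = 9*x^2 + 2*x - 1

Solve f'(x) = 0:
  9*x^2 + 2*x - 1 = 0 has no rational roots; quadratic formula: x = (-2 ± √40)/18.
  ⇒ x = -sqrt(10)/9 - 1/9 ≈ -0.4625, -1/9 + sqrt(10)/9 ≈ 0.2403

f''(x) = 18*x + 2
Second-derivative test at each critical point:
  f''(-0.4625) = -6.3246 < 0 → local maximum
  f''(0.2403) = 6.3246 > 0 → local minimum

Critical points: x = -sqrt(10)/9 - 1/9 ≈ -0.4625 (local maximum); x = -1/9 + sqrt(10)/9 ≈ 0.2403 (local minimum)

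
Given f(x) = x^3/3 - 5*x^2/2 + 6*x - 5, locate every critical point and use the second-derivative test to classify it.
f'(x) = x^2 - 5*x + 6

Solve f'(x) = 0:
  Factor: x^2 - 5*x + 6 = (x - 3)*(x - 2) = 0.
  ⇒ x = 2, 3

f''(x) = 2*x - 5
Second-derivative test at each critical point:
  f''(2) = -1 < 0 → local maximum
  f''(3) = 1 > 0 → local minimum

Critical points: x = 2 (local maximum); x = 3 (local minimum)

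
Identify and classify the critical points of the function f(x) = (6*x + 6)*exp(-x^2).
f'(x) = 6*(-2*x*(x + 1) + 1)*exp(-x^2)

Solve f'(x) = 0:
  f'(x) = (-12*x^2 - 12*x + 6)·exp(-x^2) and exp(-x^2) > 0 for every x, so f'(x) = 0 ⇔ -12*x^2 - 12*x + 6 = 0.
  Factor: -12*x^2 - 12*x + 6 = -6*(2*x^2 + 2*x - 1); 2*x^2 + 2*x - 1 = 0 has no rational roots; quadratic formula: x = (-2 ± √12)/4.
  ⇒ x = -sqrt(3)/2 - 1/2 ≈ -1.3660, -1/2 + sqrt(3)/2 ≈ 0.3660

f''(x) = 12*(2*x^2*(x + 1) - 3*x - 1)*exp(-x^2)
Second-derivative test at each critical point:
  f''(-1.3660) = 3.2162 > 0 → local minimum
  f''(0.3660) = -18.1785 < 0 → local maximum

Critical points: x = -sqrt(3)/2 - 1/2 ≈ -1.3660 (local minimum); x = -1/2 + sqrt(3)/2 ≈ 0.3660 (local maximum)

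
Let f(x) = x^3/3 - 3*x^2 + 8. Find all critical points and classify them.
f'(x) = x*(x - 6)

Solve f'(x) = 0:
  Factor: x^2 - 6*x = x*(x - 6) = 0.
  ⇒ x = 0, 6

f''(x) = 2*x - 6
Second-derivative test at each critical point:
  f''(0) = -6 < 0 → local maximum
  f''(6) = 6 > 0 → local minimum

Critical points: x = 0 (local maximum); x = 6 (local minimum)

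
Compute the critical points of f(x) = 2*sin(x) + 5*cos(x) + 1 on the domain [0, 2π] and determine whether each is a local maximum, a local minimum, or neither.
f'(x) = -5*sin(x) + 2*cos(x)

Solve f'(x) = 0 on [0, 2π]:
  f'(x) = 0 ⇔ 2*cos(x) = 5*sin(x) ⇔ tan(x) = 2/5, i.e. x = arctan(2/5) + nπ; keep the solutions lying in [0, 2π].
  ⇒ x = atan(2/5) ≈ 0.3805, atan(2/5) + pi ≈ 3.5221

f''(x) = -2*sin(x) - 5*cos(x)
Second-derivative test at each critical point:
  f''(0.3805) = -5.3852 < 0 → local maximum
  f''(3.5221) = 5.3852 > 0 → local minimum

Critical points: x = atan(2/5) ≈ 0.3805 (local maximum); x = atan(2/5) + pi ≈ 3.5221 (local minimum)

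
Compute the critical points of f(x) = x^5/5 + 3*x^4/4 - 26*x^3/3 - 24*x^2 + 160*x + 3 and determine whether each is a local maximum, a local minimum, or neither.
f'(x) = x^4 + 3*x^3 - 26*x^2 - 48*x + 160

Solve f'(x) = 0:
  Factor: x^4 + 3*x^3 - 26*x^2 - 48*x + 160 = (x - 4)*(x - 2)*(x + 4)*(x + 5) = 0.
  ⇒ x = -5, -4, 2, 4

f''(x) = 4*x^3 + 9*x^2 - 52*x - 48
Second-derivative test at each critical point:
  f''(-5) = -63 < 0 → local maximum
  f''(-4) = 48 > 0 → local minimum
  f''(2) = -84 < 0 → local maximum
  f''(4) = 144 > 0 → local minimum

Critical points: x = -5 (local maximum); x = -4 (local minimum); x = 2 (local maximum); x = 4 (local minimum)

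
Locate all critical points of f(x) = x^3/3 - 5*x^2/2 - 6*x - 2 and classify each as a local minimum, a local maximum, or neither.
f'(x) = x^2 - 5*x - 6

Solve f'(x) = 0:
  Factor: x^2 - 5*x - 6 = (x - 6)*(x + 1) = 0.
  ⇒ x = -1, 6

f''(x) = 2*x - 5
Second-derivative test at each critical point:
  f''(-1) = -7 < 0 → local maximum
  f''(6) = 7 > 0 → local minimum

Critical points: x = -1 (local maximum); x = 6 (local minimum)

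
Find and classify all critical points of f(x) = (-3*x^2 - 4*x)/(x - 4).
f'(x) = (-3*x^2 + 24*x + 16)/(x^2 - 8*x + 16)

Solve f'(x) = 0:
  f'(x) = -(3*x^2 - 24*x - 16)/(x - 4)^2; the denominator is positive wherever f is defined, so f'(x) = 0 ⇔ -3*x^2 + 24*x + 16 = 0.
  3*x^2 - 24*x - 16 = 0 has no rational roots; quadratic formula: x = (24 ± √768)/6.
  ⇒ x = 4 - 8*sqrt(3)/3 ≈ -0.6188, 4 + 8*sqrt(3)/3 ≈ 8.6188

f''(x) = -128/(x^3 - 12*x^2 + 48*x - 64)
Second-derivative test at each critical point:
  f''(-0.6188) = 1.2990 > 0 → local minimum
  f''(8.6188) = -1.2990 < 0 → local maximum

Critical points: x = 4 - 8*sqrt(3)/3 ≈ -0.6188 (local minimum); x = 4 + 8*sqrt(3)/3 ≈ 8.6188 (local maximum)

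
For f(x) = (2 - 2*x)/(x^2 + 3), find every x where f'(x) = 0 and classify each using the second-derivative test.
f'(x) = 2*(-x^2 + 2*x*(x - 1) - 3)/(x^2 + 3)^2

Solve f'(x) = 0:
  f'(x) = 2*(x - 3)*(x + 1)/(x^2 + 3)^2; the denominator is positive wherever f is defined, so f'(x) = 0 ⇔ 2*x^2 - 4*x - 6 = 0.
  Factor: 2*x^2 - 4*x - 6 = 2*(x - 3)*(x + 1) = 0.
  ⇒ x = -1, 3

f''(x) = 4*(4*x^2*(1 - x) + (3*x - 1)*(x^2 + 3))/(x^2 + 3)^3
Second-derivative test at each critical point:
  f''(-1) = -1/2 < 0 → local maximum
  f''(3) = 1/18 > 0 → local minimum

Critical points: x = -1 (local maximum); x = 3 (local minimum)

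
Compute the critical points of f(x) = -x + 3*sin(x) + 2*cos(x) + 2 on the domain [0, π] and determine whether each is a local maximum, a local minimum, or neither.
f'(x) = -2*sin(x) + 3*cos(x) - 1

Solve f'(x) = 0 on [0, π]:
  f'(x) = 0 ⇔ -2*sin(x) + 3*cos(x) = 1. Write the left side as R·cos(x + φ) with R = √(3² + 2²) = sqrt(13), cos φ = 3*sqrt(13)/13, sin φ = 2*sqrt(13)/13; then cos(x + φ) = sqrt(13)/13. Solve for x and keep the solutions lying in [0, π].
  ⇒ x = atan((-2 + 6*sqrt(3))/(3 + 4*sqrt(3))) ≈ 0.7018

f''(x) = -3*sin(x) - 2*cos(x)
Second-derivative test at each critical point:
  f''(0.7018) = -3.4641 < 0 → local maximum

Critical points: x = atan((-2 + 6*sqrt(3))/(3 + 4*sqrt(3))) ≈ 0.7018 (local maximum)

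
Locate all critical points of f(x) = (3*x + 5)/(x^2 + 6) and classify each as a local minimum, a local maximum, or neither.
f'(x) = (-3*x^2 - 10*x + 18)/(x^4 + 12*x^2 + 36)

Solve f'(x) = 0:
  f'(x) = -(3*x^2 + 10*x - 18)/(x^2 + 6)^2; the denominator is positive wherever f is defined, so f'(x) = 0 ⇔ -3*x^2 - 10*x + 18 = 0.
  3*x^2 + 10*x - 18 = 0 has no rational roots; quadratic formula: x = (-10 ± √316)/6.
  ⇒ x = -sqrt(79)/3 - 5/3 ≈ -4.6294, -5/3 + sqrt(79)/3 ≈ 1.2961

f''(x) = 2*(4*x^2*(3*x + 5) - (9*x + 5)*(x^2 + 6))/(x^2 + 6)^3
Second-derivative test at each critical point:
  f''(-4.6294) = 0.0236 > 0 → local minimum
  f''(1.2961) = -0.3014 < 0 → local maximum

Critical points: x = -sqrt(79)/3 - 5/3 ≈ -4.6294 (local minimum); x = -5/3 + sqrt(79)/3 ≈ 1.2961 (local maximum)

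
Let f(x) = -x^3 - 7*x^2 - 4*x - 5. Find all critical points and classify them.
f'(x) = -3*x^2 - 14*x - 4

Solve f'(x) = 0:
  3*x^2 + 14*x + 4 = 0 has no rational roots; quadratic formula: x = (-14 ± √148)/6.
  ⇒ x = -7/3 - sqrt(37)/3 ≈ -4.3609, -7/3 + sqrt(37)/3 ≈ -0.3057

f''(x) = -6*x - 14
Second-derivative test at each critical point:
  f''(-4.3609) = 12.1655 > 0 → local minimum
  f''(-0.3057) = -12.1655 < 0 → local maximum

Critical points: x = -7/3 - sqrt(37)/3 ≈ -4.3609 (local minimum); x = -7/3 + sqrt(37)/3 ≈ -0.3057 (local maximum)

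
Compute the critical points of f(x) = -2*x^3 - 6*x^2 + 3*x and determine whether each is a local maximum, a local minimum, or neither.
f'(x) = -6*x^2 - 12*x + 3

Solve f'(x) = 0:
  Factor: -6*x^2 - 12*x + 3 = -3*(2*x^2 + 4*x - 1); 2*x^2 + 4*x - 1 = 0 has no rational roots; quadratic formula: x = (-4 ± √24)/4.
  ⇒ x = -sqrt(6)/2 - 1 ≈ -2.2247, -1 + sqrt(6)/2 ≈ 0.2247

f''(x) = -12*x - 12
Second-derivative test at each critical point:
  f''(-2.2247) = 14.6969 > 0 → local minimum
  f''(0.2247) = -14.6969 < 0 → local maximum

Critical points: x = -sqrt(6)/2 - 1 ≈ -2.2247 (local minimum); x = -1 + sqrt(6)/2 ≈ 0.2247 (local maximum)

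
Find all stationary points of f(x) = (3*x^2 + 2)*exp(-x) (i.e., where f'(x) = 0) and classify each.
f'(x) = (-3*x^2 + 6*x - 2)*exp(-x)

Solve f'(x) = 0:
  f'(x) = (-3*x^2 + 6*x - 2)·exp(-x) and exp(-x) > 0 for every x, so f'(x) = 0 ⇔ -3*x^2 + 6*x - 2 = 0.
  3*x^2 - 6*x + 2 = 0 has no rational roots; quadratic formula: x = (6 ± √12)/6.
  ⇒ x = 1 - sqrt(3)/3 ≈ 0.4226, sqrt(3)/3 + 1 ≈ 1.5774

f''(x) = (3*x^2 - 12*x + 8)*exp(-x)
Second-derivative test at each critical point:
  f''(0.4226) = 2.2701 > 0 → local minimum
  f''(1.5774) = -0.7154 < 0 → local maximum

Critical points: x = 1 - sqrt(3)/3 ≈ 0.4226 (local minimum); x = sqrt(3)/3 + 1 ≈ 1.5774 (local maximum)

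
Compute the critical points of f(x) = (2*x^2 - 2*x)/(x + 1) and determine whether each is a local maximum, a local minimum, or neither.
f'(x) = 2*(x^2 + 2*x - 1)/(x^2 + 2*x + 1)

Solve f'(x) = 0:
  f'(x) = 2*(x^2 + 2*x - 1)/(x + 1)^2; the denominator is positive wherever f is defined, so f'(x) = 0 ⇔ 2*x^2 + 4*x - 2 = 0.
  Factor: 2*x^2 + 4*x - 2 = 2*(x^2 + 2*x - 1); x^2 + 2*x - 1 = 0 has no rational roots; quadratic formula: x = (-2 ± √8)/2.
  ⇒ x = -sqrt(2) - 1 ≈ -2.4142, -1 + sqrt(2) ≈ 0.4142

f''(x) = 8/(x^3 + 3*x^2 + 3*x + 1)
Second-derivative test at each critical point:
  f''(-2.4142) = -2.8284 < 0 → local maximum
  f''(0.4142) = 2.8284 > 0 → local minimum

Critical points: x = -sqrt(2) - 1 ≈ -2.4142 (local maximum); x = -1 + sqrt(2) ≈ 0.4142 (local minimum)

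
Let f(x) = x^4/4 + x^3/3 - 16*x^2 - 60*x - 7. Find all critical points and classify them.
f'(x) = x^3 + x^2 - 32*x - 60

Solve f'(x) = 0:
  Factor: x^3 + x^2 - 32*x - 60 = (x - 6)*(x + 2)*(x + 5) = 0.
  ⇒ x = -5, -2, 6

f''(x) = 3*x^2 + 2*x - 32
Second-derivative test at each critical point:
  f''(-5) = 33 > 0 → local minimum
  f''(-2) = -24 < 0 → local maximum
  f''(6) = 88 > 0 → local minimum

Critical points: x = -5 (local minimum); x = -2 (local maximum); x = 6 (local minimum)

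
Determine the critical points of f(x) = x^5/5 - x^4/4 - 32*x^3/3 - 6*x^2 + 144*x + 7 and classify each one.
f'(x) = x^4 - x^3 - 32*x^2 - 12*x + 144

Solve f'(x) = 0:
  Factor: x^4 - x^3 - 32*x^2 - 12*x + 144 = (x - 6)*(x - 2)*(x + 3)*(x + 4) = 0.
  ⇒ x = -4, -3, 2, 6

f''(x) = 4*x^3 - 3*x^2 - 64*x - 12
Second-derivative test at each critical point:
  f''(-4) = -60 < 0 → local maximum
  f''(-3) = 45 > 0 → local minimum
  f''(2) = -120 < 0 → local maximum
  f''(6) = 360 > 0 → local minimum

Critical points: x = -4 (local maximum); x = -3 (local minimum); x = 2 (local maximum); x = 6 (local minimum)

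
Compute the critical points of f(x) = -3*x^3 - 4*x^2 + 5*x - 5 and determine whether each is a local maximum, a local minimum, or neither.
f'(x) = -9*x^2 - 8*x + 5

Solve f'(x) = 0:
  9*x^2 + 8*x - 5 = 0 has no rational roots; quadratic formula: x = (-8 ± √244)/18.
  ⇒ x = -sqrt(61)/9 - 4/9 ≈ -1.3122, -4/9 + sqrt(61)/9 ≈ 0.4234

f''(x) = -18*x - 8
Second-derivative test at each critical point:
  f''(-1.3122) = 15.6205 > 0 → local minimum
  f''(0.4234) = -15.6205 < 0 → local maximum

Critical points: x = -sqrt(61)/9 - 4/9 ≈ -1.3122 (local minimum); x = -4/9 + sqrt(61)/9 ≈ 0.4234 (local maximum)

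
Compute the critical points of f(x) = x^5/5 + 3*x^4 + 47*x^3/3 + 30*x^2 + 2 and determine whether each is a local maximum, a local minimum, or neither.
f'(x) = x*(x^3 + 12*x^2 + 47*x + 60)

Solve f'(x) = 0:
  Factor: x^4 + 12*x^3 + 47*x^2 + 60*x = x*(x + 3)*(x + 4)*(x + 5) = 0.
  ⇒ x = -5, -4, -3, 0

f''(x) = 4*x^3 + 36*x^2 + 94*x + 60
Second-derivative test at each critical point:
  f''(-5) = -10 < 0 → local maximum
  f''(-4) = 4 > 0 → local minimum
  f''(-3) = -6 < 0 → local maximum
  f''(0) = 60 > 0 → local minimum

Critical points: x = -5 (local maximum); x = -4 (local minimum); x = -3 (local maximum); x = 0 (local minimum)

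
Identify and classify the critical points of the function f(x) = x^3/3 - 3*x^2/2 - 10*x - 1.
f'(x) = x^2 - 3*x - 10

Solve f'(x) = 0:
  Factor: x^2 - 3*x - 10 = (x - 5)*(x + 2) = 0.
  ⇒ x = -2, 5

f''(x) = 2*x - 3
Second-derivative test at each critical point:
  f''(-2) = -7 < 0 → local maximum
  f''(5) = 7 > 0 → local minimum

Critical points: x = -2 (local maximum); x = 5 (local minimum)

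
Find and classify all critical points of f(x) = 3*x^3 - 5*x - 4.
f'(x) = 9*x^2 - 5

Solve f'(x) = 0:
  9*x^2 - 5 = 0 has no rational roots; quadratic formula: x = (0 ± √180)/18.
  ⇒ x = -sqrt(5)/3 ≈ -0.7454, sqrt(5)/3 ≈ 0.7454

f''(x) = 18*x
Second-derivative test at each critical point:
  f''(-0.7454) = -13.4164 < 0 → local maximum
  f''(0.7454) = 13.4164 > 0 → local minimum

Critical points: x = -sqrt(5)/3 ≈ -0.7454 (local maximum); x = sqrt(5)/3 ≈ 0.7454 (local minimum)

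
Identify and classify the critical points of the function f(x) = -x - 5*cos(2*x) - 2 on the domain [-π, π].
f'(x) = 10*sin(2*x) - 1

Solve f'(x) = 0 on [-π, π]:
  f'(x) = 0 ⇔ sin(2*x) = 1/10, i.e. 2*x = arcsin(1/10) + 2nπ or 2*x = π − arcsin(1/10) + 2nπ; keep the solutions lying in [-π, π].
  ⇒ x = -pi + asin(1/10)/2 ≈ -3.0915, -pi/2 - asin(1/10)/2 ≈ -1.6209, asin(1/10)/2 ≈ 0.0501, -asin(1/10)/2 + pi/2 ≈ 1.5207

f''(x) = 20*cos(2*x)
Second-derivative test at each critical point:
  f''(-3.0915) = 19.8997 > 0 → local minimum
  f''(-1.6209) = -19.8997 < 0 → local maximum
  f''(0.0501) = 19.8997 > 0 → local minimum
  f''(1.5207) = -19.8997 < 0 → local maximum

Critical points: x = -pi + asin(1/10)/2 ≈ -3.0915 (local minimum); x = -pi/2 - asin(1/10)/2 ≈ -1.6209 (local maximum); x = asin(1/10)/2 ≈ 0.0501 (local minimum); x = -asin(1/10)/2 + pi/2 ≈ 1.5207 (local maximum)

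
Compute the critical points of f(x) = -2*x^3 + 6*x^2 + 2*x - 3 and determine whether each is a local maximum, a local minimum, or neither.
f'(x) = -6*x^2 + 12*x + 2

Solve f'(x) = 0:
  Factor: -6*x^2 + 12*x + 2 = -2*(3*x^2 - 6*x - 1); 3*x^2 - 6*x - 1 = 0 has no rational roots; quadratic formula: x = (6 ± √48)/6.
  ⇒ x = 1 - 2*sqrt(3)/3 ≈ -0.1547, 1 + 2*sqrt(3)/3 ≈ 2.1547

f''(x) = 12 - 12*x
Second-derivative test at each critical point:
  f''(-0.1547) = 13.8564 > 0 → local minimum
  f''(2.1547) = -13.8564 < 0 → local maximum

Critical points: x = 1 - 2*sqrt(3)/3 ≈ -0.1547 (local minimum); x = 1 + 2*sqrt(3)/3 ≈ 2.1547 (local maximum)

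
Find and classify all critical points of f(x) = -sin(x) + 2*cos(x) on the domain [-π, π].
f'(x) = -2*sin(x) - cos(x)

Solve f'(x) = 0 on [-π, π]:
  f'(x) = 0 ⇔ -cos(x) = 2*sin(x) ⇔ tan(x) = -1/2, i.e. x = arctan(-1/2) + nπ; keep the solutions lying in [-π, π].
  ⇒ x = -atan(1/2) ≈ -0.4636, pi - atan(1/2) ≈ 2.6779

f''(x) = sin(x) - 2*cos(x)
Second-derivative test at each critical point:
  f''(-0.4636) = -2.2361 < 0 → local maximum
  f''(2.6779) = 2.2361 > 0 → local minimum

Critical points: x = -atan(1/2) ≈ -0.4636 (local maximum); x = pi - atan(1/2) ≈ 2.6779 (local minimum)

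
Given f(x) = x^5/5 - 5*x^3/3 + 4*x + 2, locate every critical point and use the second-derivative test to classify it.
f'(x) = x^4 - 5*x^2 + 4

Solve f'(x) = 0:
  Factor: x^4 - 5*x^2 + 4 = (x - 2)*(x - 1)*(x + 1)*(x + 2) = 0.
  ⇒ x = -2, -1, 1, 2

f''(x) = 4*x^3 - 10*x
Second-derivative test at each critical point:
  f''(-2) = -12 < 0 → local maximum
  f''(-1) = 6 > 0 → local minimum
  f''(1) = -6 < 0 → local maximum
  f''(2) = 12 > 0 → local minimum

Critical points: x = -2 (local maximum); x = -1 (local minimum); x = 1 (local maximum); x = 2 (local minimum)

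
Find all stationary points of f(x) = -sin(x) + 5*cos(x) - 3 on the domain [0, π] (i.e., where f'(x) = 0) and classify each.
f'(x) = -5*sin(x) - cos(x)

Solve f'(x) = 0 on [0, π]:
  f'(x) = 0 ⇔ -cos(x) = 5*sin(x) ⇔ tan(x) = -1/5, i.e. x = arctan(-1/5) + nπ; keep the solutions lying in [0, π].
  ⇒ x = pi - atan(1/5) ≈ 2.9442

f''(x) = sin(x) - 5*cos(x)
Second-derivative test at each critical point:
  f''(2.9442) = 5.0990 > 0 → local minimum

Critical points: x = pi - atan(1/5) ≈ 2.9442 (local minimum)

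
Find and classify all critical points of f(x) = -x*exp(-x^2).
f'(x) = (2*x^2 - 1)*exp(-x^2)

Solve f'(x) = 0:
  f'(x) = (2*x^2 - 1)·exp(-x^2) and exp(-x^2) > 0 for every x, so f'(x) = 0 ⇔ 2*x^2 - 1 = 0.
  2*x^2 - 1 = 0 has no rational roots; quadratic formula: x = (0 ± √8)/4.
  ⇒ x = -sqrt(2)/2 ≈ -0.7071, sqrt(2)/2 ≈ 0.7071

f''(x) = (-4*x^3 + 6*x)*exp(-x^2)
Second-derivative test at each critical point:
  f''(-0.7071) = -1.7155 < 0 → local maximum
  f''(0.7071) = 1.7155 > 0 → local minimum

Critical points: x = -sqrt(2)/2 ≈ -0.7071 (local maximum); x = sqrt(2)/2 ≈ 0.7071 (local minimum)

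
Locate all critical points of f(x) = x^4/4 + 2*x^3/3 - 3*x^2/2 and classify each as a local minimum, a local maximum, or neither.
f'(x) = x*(x^2 + 2*x - 3)

Solve f'(x) = 0:
  Factor: x^3 + 2*x^2 - 3*x = x*(x - 1)*(x + 3) = 0.
  ⇒ x = -3, 0, 1

f''(x) = 3*x^2 + 4*x - 3
Second-derivative test at each critical point:
  f''(-3) = 12 > 0 → local minimum
  f''(0) = -3 < 0 → local maximum
  f''(1) = 4 > 0 → local minimum

Critical points: x = -3 (local minimum); x = 0 (local maximum); x = 1 (local minimum)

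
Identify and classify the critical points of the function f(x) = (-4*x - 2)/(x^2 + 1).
f'(x) = 4*(x^2 + x - 1)/(x^4 + 2*x^2 + 1)

Solve f'(x) = 0:
  f'(x) = 4*(x^2 + x - 1)/(x^2 + 1)^2; the denominator is positive wherever f is defined, so f'(x) = 0 ⇔ 4*x^2 + 4*x - 4 = 0.
  Factor: 4*x^2 + 4*x - 4 = 4*(x^2 + x - 1); x^2 + x - 1 = 0 has no rational roots; quadratic formula: x = (-1 ± √5)/2.
  ⇒ x = -sqrt(5)/2 - 1/2 ≈ -1.6180, -1/2 + sqrt(5)/2 ≈ 0.6180

f''(x) = 4*(-4*x^2*(2*x + 1) + (6*x + 1)*(x^2 + 1))/(x^2 + 1)^3
Second-derivative test at each critical point:
  f''(-1.6180) = -0.6833 < 0 → local maximum
  f''(0.6180) = 4.6833 > 0 → local minimum

Critical points: x = -sqrt(5)/2 - 1/2 ≈ -1.6180 (local maximum); x = -1/2 + sqrt(5)/2 ≈ 0.6180 (local minimum)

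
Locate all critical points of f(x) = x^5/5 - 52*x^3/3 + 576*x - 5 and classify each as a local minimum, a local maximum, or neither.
f'(x) = x^4 - 52*x^2 + 576

Solve f'(x) = 0:
  Factor: x^4 - 52*x^2 + 576 = (x - 6)*(x - 4)*(x + 4)*(x + 6) = 0.
  ⇒ x = -6, -4, 4, 6

f''(x) = 4*x*(x^2 - 26)
Second-derivative test at each critical point:
  f''(-6) = -240 < 0 → local maximum
  f''(-4) = 160 > 0 → local minimum
  f''(4) = -160 < 0 → local maximum
  f''(6) = 240 > 0 → local minimum

Critical points: x = -6 (local maximum); x = -4 (local minimum); x = 4 (local maximum); x = 6 (local minimum)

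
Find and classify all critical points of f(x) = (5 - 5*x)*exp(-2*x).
f'(x) = 5*(2*x - 3)*exp(-2*x)

Solve f'(x) = 0:
  f'(x) = (10*x - 15)·exp(-2*x) and exp(-2*x) > 0 for every x, so f'(x) = 0 ⇔ 10*x - 15 = 0.
  Factor: 10*x - 15 = 5*(2*x - 3) = 0.
  ⇒ x = 3/2

f''(x) = 20*(2 - x)*exp(-2*x)
Second-derivative test at each critical point:
  f''(3/2) = 0.4979 > 0 → local minimum

Critical points: x = 3/2 (local minimum)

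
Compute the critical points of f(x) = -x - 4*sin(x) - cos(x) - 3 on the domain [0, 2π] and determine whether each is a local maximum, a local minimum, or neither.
f'(x) = sin(x) - 4*cos(x) - 1

Solve f'(x) = 0 on [0, 2π]:
  f'(x) = 0 ⇔ sin(x) - 4*cos(x) = 1. Write the left side as R·cos(x + φ) with R = √((-4)² + (-1)²) = sqrt(17), cos φ = -4*sqrt(17)/17, sin φ = -sqrt(17)/17; then cos(x + φ) = sqrt(17)/17. Solve for x and keep the solutions lying in [0, 2π].
  ⇒ x = pi/2 ≈ 1.5708, atan(15/8) + pi ≈ 4.2224

f''(x) = 4*sin(x) + cos(x)
Second-derivative test at each critical point:
  f''(1.5708) = 4 > 0 → local minimum
  f''(4.2224) = -4 < 0 → local maximum

Critical points: x = pi/2 ≈ 1.5708 (local minimum); x = atan(15/8) + pi ≈ 4.2224 (local maximum)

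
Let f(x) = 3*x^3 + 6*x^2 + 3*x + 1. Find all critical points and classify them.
f'(x) = 9*x^2 + 12*x + 3

Solve f'(x) = 0:
  Factor: 9*x^2 + 12*x + 3 = 3*(x + 1)*(3*x + 1) = 0.
  ⇒ x = -1, -1/3

f''(x) = 18*x + 12
Second-derivative test at each critical point:
  f''(-1) = -6 < 0 → local maximum
  f''(-1/3) = 6 > 0 → local minimum

Critical points: x = -1 (local maximum); x = -1/3 (local minimum)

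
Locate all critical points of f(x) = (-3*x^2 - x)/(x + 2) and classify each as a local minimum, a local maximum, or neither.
f'(x) = (-3*x^2 - 12*x - 2)/(x^2 + 4*x + 4)

Solve f'(x) = 0:
  f'(x) = -(3*x^2 + 12*x + 2)/(x + 2)^2; the denominator is positive wherever f is defined, so f'(x) = 0 ⇔ -3*x^2 - 12*x - 2 = 0.
  3*x^2 + 12*x + 2 = 0 has no rational roots; quadratic formula: x = (-12 ± √120)/6.
  ⇒ x = -2 - sqrt(30)/3 ≈ -3.8257, -2 + sqrt(30)/3 ≈ -0.1743

f''(x) = -20/(x^3 + 6*x^2 + 12*x + 8)
Second-derivative test at each critical point:
  f''(-3.8257) = 3.2863 > 0 → local minimum
  f''(-0.1743) = -3.2863 < 0 → local maximum

Critical points: x = -2 - sqrt(30)/3 ≈ -3.8257 (local minimum); x = -2 + sqrt(30)/3 ≈ -0.1743 (local maximum)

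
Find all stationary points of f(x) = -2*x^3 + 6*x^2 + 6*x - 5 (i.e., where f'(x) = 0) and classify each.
f'(x) = -6*x^2 + 12*x + 6

Solve f'(x) = 0:
  Factor: -6*x^2 + 12*x + 6 = -6*(x^2 - 2*x - 1); x^2 - 2*x - 1 = 0 has no rational roots; quadratic formula: x = (2 ± √8)/2.
  ⇒ x = 1 - sqrt(2) ≈ -0.4142, 1 + sqrt(2) ≈ 2.4142

f''(x) = 12 - 12*x
Second-derivative test at each critical point:
  f''(-0.4142) = 16.9706 > 0 → local minimum
  f''(2.4142) = -16.9706 < 0 → local maximum

Critical points: x = 1 - sqrt(2) ≈ -0.4142 (local minimum); x = 1 + sqrt(2) ≈ 2.4142 (local maximum)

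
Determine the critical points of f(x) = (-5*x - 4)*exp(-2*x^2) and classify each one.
f'(x) = (4*x*(5*x + 4) - 5)*exp(-2*x^2)

Solve f'(x) = 0:
  f'(x) = (20*x^2 + 16*x - 5)·exp(-2*x^2) and exp(-2*x^2) > 0 for every x, so f'(x) = 0 ⇔ 20*x^2 + 16*x - 5 = 0.
  20*x^2 + 16*x - 5 = 0 has no rational roots; quadratic formula: x = (-16 ± √656)/40.
  ⇒ x = -sqrt(41)/10 - 2/5 ≈ -1.0403, -2/5 + sqrt(41)/10 ≈ 0.2403

f''(x) = 4*(-20*x^3 - 16*x^2 + 15*x + 4)*exp(-2*x^2)
Second-derivative test at each critical point:
  f''(-1.0403) = -2.9405 < 0 → local maximum
  f''(0.2403) = 22.8187 > 0 → local minimum

Critical points: x = -sqrt(41)/10 - 2/5 ≈ -1.0403 (local maximum); x = -2/5 + sqrt(41)/10 ≈ 0.2403 (local minimum)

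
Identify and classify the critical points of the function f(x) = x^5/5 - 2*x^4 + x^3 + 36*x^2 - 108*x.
f'(x) = x^4 - 8*x^3 + 3*x^2 + 72*x - 108

Solve f'(x) = 0:
  Factor: x^4 - 8*x^3 + 3*x^2 + 72*x - 108 = (x - 6)*(x - 3)*(x - 2)*(x + 3) = 0.
  ⇒ x = -3, 2, 3, 6

f''(x) = 4*x^3 - 24*x^2 + 6*x + 72
Second-derivative test at each critical point:
  f''(-3) = -270 < 0 → local maximum
  f''(2) = 20 > 0 → local minimum
  f''(3) = -18 < 0 → local maximum
  f''(6) = 108 > 0 → local minimum

Critical points: x = -3 (local maximum); x = 2 (local minimum); x = 3 (local maximum); x = 6 (local minimum)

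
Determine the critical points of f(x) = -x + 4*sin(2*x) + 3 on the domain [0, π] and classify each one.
f'(x) = 8*cos(2*x) - 1

Solve f'(x) = 0 on [0, π]:
  f'(x) = 0 ⇔ cos(2*x) = 1/8, i.e. 2*x = ±arccos(1/8) + 2nπ; keep the solutions lying in [0, π].
  ⇒ x = acos(1/8)/2 ≈ 0.7227, pi - acos(1/8)/2 ≈ 2.4189

f''(x) = -16*sin(2*x)
Second-derivative test at each critical point:
  f''(0.7227) = -15.8745 < 0 → local maximum
  f''(2.4189) = 15.8745 > 0 → local minimum

Critical points: x = acos(1/8)/2 ≈ 0.7227 (local maximum); x = pi - acos(1/8)/2 ≈ 2.4189 (local minimum)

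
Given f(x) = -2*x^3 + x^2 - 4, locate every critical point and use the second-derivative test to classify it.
f'(x) = 2*x*(1 - 3*x)

Solve f'(x) = 0:
  Factor: -6*x^2 + 2*x = -2*x*(3*x - 1) = 0.
  ⇒ x = 0, 1/3

f''(x) = 2 - 12*x
Second-derivative test at each critical point:
  f''(0) = 2 > 0 → local minimum
  f''(1/3) = -2 < 0 → local maximum

Critical points: x = 0 (local minimum); x = 1/3 (local maximum)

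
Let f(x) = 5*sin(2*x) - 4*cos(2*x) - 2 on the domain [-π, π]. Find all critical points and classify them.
f'(x) = 8*sin(2*x) + 10*cos(2*x)

Solve f'(x) = 0 on [-π, π]:
  f'(x) = 0 ⇔ 5*cos(2*x) = -4*sin(2*x) ⇔ tan(2*x) = -5/4, i.e. 2*x = arctan(-5/4) + nπ; keep the solutions lying in [-π, π].
  ⇒ x = -pi/2 - atan(5/4)/2 ≈ -2.0188, -atan(5/4)/2 ≈ -0.4480, -atan(5/4)/2 + pi/2 ≈ 1.1228, pi - atan(5/4)/2 ≈ 2.6936

f''(x) = -20*sin(2*x) + 16*cos(2*x)
Second-derivative test at each critical point:
  f''(-2.0188) = -25.6125 < 0 → local maximum
  f''(-0.4480) = 25.6125 > 0 → local minimum
  f''(1.1228) = -25.6125 < 0 → local maximum
  f''(2.6936) = 25.6125 > 0 → local minimum

Critical points: x = -pi/2 - atan(5/4)/2 ≈ -2.0188 (local maximum); x = -atan(5/4)/2 ≈ -0.4480 (local minimum); x = -atan(5/4)/2 + pi/2 ≈ 1.1228 (local maximum); x = pi - atan(5/4)/2 ≈ 2.6936 (local minimum)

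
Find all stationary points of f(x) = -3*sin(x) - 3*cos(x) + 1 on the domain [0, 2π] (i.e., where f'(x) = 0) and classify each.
f'(x) = -3*sqrt(2)*cos(x + pi/4)

Solve f'(x) = 0 on [0, 2π]:
  f'(x) = 0 ⇔ -3*cos(x) = -3*sin(x) ⇔ tan(x) = 1, i.e. x = arctan(1) + nπ; keep the solutions lying in [0, 2π].
  ⇒ x = pi/4 ≈ 0.7854, 5*pi/4 ≈ 3.9270

f''(x) = 3*sqrt(2)*sin(x + pi/4)
Second-derivative test at each critical point:
  f''(0.7854) = 4.2426 > 0 → local minimum
  f''(3.9270) = -4.2426 < 0 → local maximum

Critical points: x = pi/4 ≈ 0.7854 (local minimum); x = 5*pi/4 ≈ 3.9270 (local maximum)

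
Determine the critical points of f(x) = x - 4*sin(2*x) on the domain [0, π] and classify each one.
f'(x) = 1 - 8*cos(2*x)

Solve f'(x) = 0 on [0, π]:
  f'(x) = 0 ⇔ cos(2*x) = 1/8, i.e. 2*x = ±arccos(1/8) + 2nπ; keep the solutions lying in [0, π].
  ⇒ x = acos(1/8)/2 ≈ 0.7227, pi - acos(1/8)/2 ≈ 2.4189

f''(x) = 16*sin(2*x)
Second-derivative test at each critical point:
  f''(0.7227) = 15.8745 > 0 → local minimum
  f''(2.4189) = -15.8745 < 0 → local maximum

Critical points: x = acos(1/8)/2 ≈ 0.7227 (local minimum); x = pi - acos(1/8)/2 ≈ 2.4189 (local maximum)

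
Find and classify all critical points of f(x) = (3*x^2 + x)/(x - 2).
f'(x) = (3*x^2 - 12*x - 2)/(x^2 - 4*x + 4)

Solve f'(x) = 0:
  f'(x) = (3*x^2 - 12*x - 2)/(x - 2)^2; the denominator is positive wherever f is defined, so f'(x) = 0 ⇔ 3*x^2 - 12*x - 2 = 0.
  3*x^2 - 12*x - 2 = 0 has no rational roots; quadratic formula: x = (12 ± √168)/6.
  ⇒ x = 2 - sqrt(42)/3 ≈ -0.1602, 2 + sqrt(42)/3 ≈ 4.1602

f''(x) = 28/(x^3 - 6*x^2 + 12*x - 8)
Second-derivative test at each critical point:
  f''(-0.1602) = -2.7775 < 0 → local maximum
  f''(4.1602) = 2.7775 > 0 → local minimum

Critical points: x = 2 - sqrt(42)/3 ≈ -0.1602 (local maximum); x = 2 + sqrt(42)/3 ≈ 4.1602 (local minimum)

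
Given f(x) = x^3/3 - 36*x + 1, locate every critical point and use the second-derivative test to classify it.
f'(x) = x^2 - 36

Solve f'(x) = 0:
  Factor: x^2 - 36 = (x - 6)*(x + 6) = 0.
  ⇒ x = -6, 6

f''(x) = 2*x
Second-derivative test at each critical point:
  f''(-6) = -12 < 0 → local maximum
  f''(6) = 12 > 0 → local minimum

Critical points: x = -6 (local maximum); x = 6 (local minimum)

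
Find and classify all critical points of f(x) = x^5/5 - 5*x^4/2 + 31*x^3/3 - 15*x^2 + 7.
f'(x) = x*(x^3 - 10*x^2 + 31*x - 30)

Solve f'(x) = 0:
  Factor: x^4 - 10*x^3 + 31*x^2 - 30*x = x*(x - 5)*(x - 3)*(x - 2) = 0.
  ⇒ x = 0, 2, 3, 5

f''(x) = 4*x^3 - 30*x^2 + 62*x - 30
Second-derivative test at each critical point:
  f''(0) = -30 < 0 → local maximum
  f''(2) = 6 > 0 → local minimum
  f''(3) = -6 < 0 → local maximum
  f''(5) = 30 > 0 → local minimum

Critical points: x = 0 (local maximum); x = 2 (local minimum); x = 3 (local maximum); x = 5 (local minimum)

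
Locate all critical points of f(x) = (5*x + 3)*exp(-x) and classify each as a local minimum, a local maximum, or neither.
f'(x) = (2 - 5*x)*exp(-x)

Solve f'(x) = 0:
  f'(x) = (2 - 5*x)·exp(-x) and exp(-x) > 0 for every x, so f'(x) = 0 ⇔ 2 - 5*x = 0.
  2 - 5*x = 0.
  ⇒ x = 2/5

f''(x) = (5*x - 7)*exp(-x)
Second-derivative test at each critical point:
  f''(2/5) = -3.3516 < 0 → local maximum

Critical points: x = 2/5 (local maximum)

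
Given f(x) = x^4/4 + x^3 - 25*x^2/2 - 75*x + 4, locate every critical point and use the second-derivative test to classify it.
f'(x) = x^3 + 3*x^2 - 25*x - 75

Solve f'(x) = 0:
  Factor: x^3 + 3*x^2 - 25*x - 75 = (x - 5)*(x + 3)*(x + 5) = 0.
  ⇒ x = -5, -3, 5

f''(x) = 3*x^2 + 6*x - 25
Second-derivative test at each critical point:
  f''(-5) = 20 > 0 → local minimum
  f''(-3) = -16 < 0 → local maximum
  f''(5) = 80 > 0 → local minimum

Critical points: x = -5 (local minimum); x = -3 (local maximum); x = 5 (local minimum)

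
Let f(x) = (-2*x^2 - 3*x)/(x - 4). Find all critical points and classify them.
f'(x) = 2*(-x^2 + 8*x + 6)/(x^2 - 8*x + 16)

Solve f'(x) = 0:
  f'(x) = -2*(x^2 - 8*x - 6)/(x - 4)^2; the denominator is positive wherever f is defined, so f'(x) = 0 ⇔ -2*x^2 + 16*x + 12 = 0.
  Factor: -2*x^2 + 16*x + 12 = -2*(x^2 - 8*x - 6); x^2 - 8*x - 6 = 0 has no rational roots; quadratic formula: x = (8 ± √88)/2.
  ⇒ x = 4 - sqrt(22) ≈ -0.6904, 4 + sqrt(22) ≈ 8.6904

f''(x) = -88/(x^3 - 12*x^2 + 48*x - 64)
Second-derivative test at each critical point:
  f''(-0.6904) = 0.8528 > 0 → local minimum
  f''(8.6904) = -0.8528 < 0 → local maximum

Critical points: x = 4 - sqrt(22) ≈ -0.6904 (local minimum); x = 4 + sqrt(22) ≈ 8.6904 (local maximum)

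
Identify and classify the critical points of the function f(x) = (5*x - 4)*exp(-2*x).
f'(x) = (13 - 10*x)*exp(-2*x)

Solve f'(x) = 0:
  f'(x) = (13 - 10*x)·exp(-2*x) and exp(-2*x) > 0 for every x, so f'(x) = 0 ⇔ 13 - 10*x = 0.
  13 - 10*x = 0.
  ⇒ x = 13/10

f''(x) = 4*(5*x - 9)*exp(-2*x)
Second-derivative test at each critical point:
  f''(13/10) = -0.7427 < 0 → local maximum

Critical points: x = 13/10 (local maximum)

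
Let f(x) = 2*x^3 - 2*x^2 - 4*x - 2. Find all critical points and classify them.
f'(x) = 6*x^2 - 4*x - 4

Solve f'(x) = 0:
  Factor: 6*x^2 - 4*x - 4 = 2*(3*x^2 - 2*x - 2); 3*x^2 - 2*x - 2 = 0 has no rational roots; quadratic formula: x = (2 ± √28)/6.
  ⇒ x = 1/3 - sqrt(7)/3 ≈ -0.5486, 1/3 + sqrt(7)/3 ≈ 1.2153

f''(x) = 12*x - 4
Second-derivative test at each critical point:
  f''(-0.5486) = -10.5830 < 0 → local maximum
  f''(1.2153) = 10.5830 > 0 → local minimum

Critical points: x = 1/3 - sqrt(7)/3 ≈ -0.5486 (local maximum); x = 1/3 + sqrt(7)/3 ≈ 1.2153 (local minimum)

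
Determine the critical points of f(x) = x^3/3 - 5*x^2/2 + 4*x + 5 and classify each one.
f'(x) = x^2 - 5*x + 4

Solve f'(x) = 0:
  Factor: x^2 - 5*x + 4 = (x - 4)*(x - 1) = 0.
  ⇒ x = 1, 4

f''(x) = 2*x - 5
Second-derivative test at each critical point:
  f''(1) = -3 < 0 → local maximum
  f''(4) = 3 > 0 → local minimum

Critical points: x = 1 (local maximum); x = 4 (local minimum)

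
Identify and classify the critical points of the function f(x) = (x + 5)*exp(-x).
f'(x) = (-x - 4)*exp(-x)

Solve f'(x) = 0:
  f'(x) = (-x - 4)·exp(-x) and exp(-x) > 0 for every x, so f'(x) = 0 ⇔ -x - 4 = 0.
  -x - 4 = 0.
  ⇒ x = -4

f''(x) = (x + 3)*exp(-x)
Second-derivative test at each critical point:
  f''(-4) = -54.5982 < 0 → local maximum

Critical points: x = -4 (local maximum)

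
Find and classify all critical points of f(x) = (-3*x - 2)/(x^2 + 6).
f'(x) = (3*x^2 + 4*x - 18)/(x^4 + 12*x^2 + 36)

Solve f'(x) = 0:
  f'(x) = (3*x^2 + 4*x - 18)/(x^2 + 6)^2; the denominator is positive wherever f is defined, so f'(x) = 0 ⇔ 3*x^2 + 4*x - 18 = 0.
  3*x^2 + 4*x - 18 = 0 has no rational roots; quadratic formula: x = (-4 ± √232)/6.
  ⇒ x = -sqrt(58)/3 - 2/3 ≈ -3.2053, -2/3 + sqrt(58)/3 ≈ 1.8719

f''(x) = 2*(-4*x^2*(3*x + 2) + (9*x + 2)*(x^2 + 6))/(x^2 + 6)^3
Second-derivative test at each critical point:
  f''(-3.2053) = -0.0575 < 0 → local maximum
  f''(1.8719) = 0.1686 > 0 → local minimum

Critical points: x = -sqrt(58)/3 - 2/3 ≈ -3.2053 (local maximum); x = -2/3 + sqrt(58)/3 ≈ 1.8719 (local minimum)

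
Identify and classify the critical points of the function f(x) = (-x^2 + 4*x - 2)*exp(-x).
f'(x) = (x^2 - 6*x + 6)*exp(-x)

Solve f'(x) = 0:
  f'(x) = (x^2 - 6*x + 6)·exp(-x) and exp(-x) > 0 for every x, so f'(x) = 0 ⇔ x^2 - 6*x + 6 = 0.
  x^2 - 6*x + 6 = 0 has no rational roots; quadratic formula: x = (6 ± √12)/2.
  ⇒ x = 3 - sqrt(3) ≈ 1.2679, sqrt(3) + 3 ≈ 4.7321

f''(x) = (-x^2 + 8*x - 12)*exp(-x)
Second-derivative test at each critical point:
  f''(1.2679) = -0.9748 < 0 → local maximum
  f''(4.7321) = 0.0305 > 0 → local minimum

Critical points: x = 3 - sqrt(3) ≈ 1.2679 (local maximum); x = sqrt(3) + 3 ≈ 4.7321 (local minimum)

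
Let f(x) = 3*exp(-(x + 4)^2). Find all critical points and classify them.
f'(x) = 6*(-x - 4)*exp(-(x + 4)^2)

Solve f'(x) = 0:
  f'(x) = (-6*x - 24)·exp(-(x + 4)^2) and exp(-(x + 4)^2) > 0 for every x, so f'(x) = 0 ⇔ -6*x - 24 = 0.
  Factor: -6*x - 24 = -6*(x + 4) = 0.
  ⇒ x = -4

f''(x) = 6*(2*(x + 4)^2 - 1)*exp(-(x + 4)^2)
Second-derivative test at each critical point:
  f''(-4) = -6 < 0 → local maximum

Critical points: x = -4 (local maximum)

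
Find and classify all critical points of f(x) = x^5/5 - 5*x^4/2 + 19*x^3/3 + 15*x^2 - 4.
f'(x) = x*(x^3 - 10*x^2 + 19*x + 30)

Solve f'(x) = 0:
  Factor: x^4 - 10*x^3 + 19*x^2 + 30*x = x*(x - 6)*(x - 5)*(x + 1) = 0.
  ⇒ x = -1, 0, 5, 6

f''(x) = 4*x^3 - 30*x^2 + 38*x + 30
Second-derivative test at each critical point:
  f''(-1) = -42 < 0 → local maximum
  f''(0) = 30 > 0 → local minimum
  f''(5) = -30 < 0 → local maximum
  f''(6) = 42 > 0 → local minimum

Critical points: x = -1 (local maximum); x = 0 (local minimum); x = 5 (local maximum); x = 6 (local minimum)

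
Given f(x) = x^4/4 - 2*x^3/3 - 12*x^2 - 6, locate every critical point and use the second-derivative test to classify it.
f'(x) = x*(x^2 - 2*x - 24)

Solve f'(x) = 0:
  Factor: x^3 - 2*x^2 - 24*x = x*(x - 6)*(x + 4) = 0.
  ⇒ x = -4, 0, 6

f''(x) = 3*x^2 - 4*x - 24
Second-derivative test at each critical point:
  f''(-4) = 40 > 0 → local minimum
  f''(0) = -24 < 0 → local maximum
  f''(6) = 60 > 0 → local minimum

Critical points: x = -4 (local minimum); x = 0 (local maximum); x = 6 (local minimum)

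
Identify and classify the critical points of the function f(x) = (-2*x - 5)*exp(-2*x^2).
f'(x) = 2*(2*x*(2*x + 5) - 1)*exp(-2*x^2)

Solve f'(x) = 0:
  f'(x) = (8*x^2 + 20*x - 2)·exp(-2*x^2) and exp(-2*x^2) > 0 for every x, so f'(x) = 0 ⇔ 8*x^2 + 20*x - 2 = 0.
  Factor: 8*x^2 + 20*x - 2 = 2*(4*x^2 + 10*x - 1); 4*x^2 + 10*x - 1 = 0 has no rational roots; quadratic formula: x = (-10 ± √116)/8.
  ⇒ x = -sqrt(29)/4 - 5/4 ≈ -2.5963, -5/4 + sqrt(29)/4 ≈ 0.0963

f''(x) = 4*(-8*x^3 - 20*x^2 + 6*x + 5)*exp(-2*x^2)
Second-derivative test at each critical point:
  f''(-2.5963) = -3.008e-05 < 0 → local maximum
  f''(0.0963) = 21.1449 > 0 → local minimum

Critical points: x = -sqrt(29)/4 - 5/4 ≈ -2.5963 (local maximum); x = -5/4 + sqrt(29)/4 ≈ 0.0963 (local minimum)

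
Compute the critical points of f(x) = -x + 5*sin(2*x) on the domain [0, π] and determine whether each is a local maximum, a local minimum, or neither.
f'(x) = 10*cos(2*x) - 1

Solve f'(x) = 0 on [0, π]:
  f'(x) = 0 ⇔ cos(2*x) = 1/10, i.e. 2*x = ±arccos(1/10) + 2nπ; keep the solutions lying in [0, π].
  ⇒ x = acos(1/10)/2 ≈ 0.7353, pi - acos(1/10)/2 ≈ 2.4063

f''(x) = -20*sin(2*x)
Second-derivative test at each critical point:
  f''(0.7353) = -19.8997 < 0 → local maximum
  f''(2.4063) = 19.8997 > 0 → local minimum

Critical points: x = acos(1/10)/2 ≈ 0.7353 (local maximum); x = pi - acos(1/10)/2 ≈ 2.4063 (local minimum)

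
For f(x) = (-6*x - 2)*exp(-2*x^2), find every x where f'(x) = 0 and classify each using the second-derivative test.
f'(x) = 2*(4*x*(3*x + 1) - 3)*exp(-2*x^2)

Solve f'(x) = 0:
  f'(x) = (24*x^2 + 8*x - 6)·exp(-2*x^2) and exp(-2*x^2) > 0 for every x, so f'(x) = 0 ⇔ 24*x^2 + 8*x - 6 = 0.
  Factor: 24*x^2 + 8*x - 6 = 2*(12*x^2 + 4*x - 3); 12*x^2 + 4*x - 3 = 0 has no rational roots; quadratic formula: x = (-4 ± √160)/24.
  ⇒ x = -sqrt(10)/6 - 1/6 ≈ -0.6937, -1/6 + sqrt(10)/6 ≈ 0.3604

f''(x) = 8*(-12*x^3 - 4*x^2 + 9*x + 1)*exp(-2*x^2)
Second-derivative test at each critical point:
  f''(-0.6937) = -9.6626 < 0 → local maximum
  f''(0.3604) = 19.5112 > 0 → local minimum

Critical points: x = -sqrt(10)/6 - 1/6 ≈ -0.6937 (local maximum); x = -1/6 + sqrt(10)/6 ≈ 0.3604 (local minimum)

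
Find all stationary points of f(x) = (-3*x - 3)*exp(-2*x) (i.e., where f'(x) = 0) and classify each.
f'(x) = 3*(2*x + 1)*exp(-2*x)

Solve f'(x) = 0:
  f'(x) = (6*x + 3)·exp(-2*x) and exp(-2*x) > 0 for every x, so f'(x) = 0 ⇔ 6*x + 3 = 0.
  Factor: 6*x + 3 = 3*(2*x + 1) = 0.
  ⇒ x = -1/2

f''(x) = -12*x*exp(-2*x)
Second-derivative test at each critical point:
  f''(-1/2) = 16.3097 > 0 → local minimum

Critical points: x = -1/2 (local minimum)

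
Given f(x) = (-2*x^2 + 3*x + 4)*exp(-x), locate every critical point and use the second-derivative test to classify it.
f'(x) = (2*x^2 - 7*x - 1)*exp(-x)

Solve f'(x) = 0:
  f'(x) = (2*x^2 - 7*x - 1)·exp(-x) and exp(-x) > 0 for every x, so f'(x) = 0 ⇔ 2*x^2 - 7*x - 1 = 0.
  2*x^2 - 7*x - 1 = 0 has no rational roots; quadratic formula: x = (7 ± √57)/4.
  ⇒ x = 7/4 - sqrt(57)/4 ≈ -0.1375, 7/4 + sqrt(57)/4 ≈ 3.6375

f''(x) = (-2*x^2 + 11*x - 6)*exp(-x)
Second-derivative test at each critical point:
  f''(-0.1375) = -8.6623 < 0 → local maximum
  f''(3.6375) = 0.1987 > 0 → local minimum

Critical points: x = 7/4 - sqrt(57)/4 ≈ -0.1375 (local maximum); x = 7/4 + sqrt(57)/4 ≈ 3.6375 (local minimum)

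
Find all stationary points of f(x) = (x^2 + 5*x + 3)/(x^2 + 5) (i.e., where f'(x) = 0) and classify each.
f'(x) = (-5*x^2 + 4*x + 25)/(x^4 + 10*x^2 + 25)

Solve f'(x) = 0:
  f'(x) = -(5*x^2 - 4*x - 25)/(x^2 + 5)^2; the denominator is positive wherever f is defined, so f'(x) = 0 ⇔ -5*x^2 + 4*x + 25 = 0.
  5*x^2 - 4*x - 25 = 0 has no rational roots; quadratic formula: x = (4 ± √516)/10.
  ⇒ x = 2/5 - sqrt(129)/5 ≈ -1.8716, 2/5 + sqrt(129)/5 ≈ 2.6716

f''(x) = 2*(5*x^3 - 6*x^2 - 75*x + 10)/(x^6 + 15*x^4 + 75*x^2 + 125)
Second-derivative test at each critical point:
  f''(-1.8716) = 0.3142 > 0 → local minimum
  f''(2.6716) = -0.1542 < 0 → local maximum

Critical points: x = 2/5 - sqrt(129)/5 ≈ -1.8716 (local minimum); x = 2/5 + sqrt(129)/5 ≈ 2.6716 (local maximum)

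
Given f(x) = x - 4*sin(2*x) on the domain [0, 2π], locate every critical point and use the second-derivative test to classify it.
f'(x) = 1 - 8*cos(2*x)

Solve f'(x) = 0 on [0, 2π]:
  f'(x) = 0 ⇔ cos(2*x) = 1/8, i.e. 2*x = ±arccos(1/8) + 2nπ; keep the solutions lying in [0, 2π].
  ⇒ x = acos(1/8)/2 ≈ 0.7227, pi - acos(1/8)/2 ≈ 2.4189, acos(1/8)/2 + pi ≈ 3.8643, -acos(1/8)/2 + 2*pi ≈ 5.5605

f''(x) = 16*sin(2*x)
Second-derivative test at each critical point:
  f''(0.7227) = 15.8745 > 0 → local minimum
  f''(2.4189) = -15.8745 < 0 → local maximum
  f''(3.8643) = 15.8745 > 0 → local minimum
  f''(5.5605) = -15.8745 < 0 → local maximum

Critical points: x = acos(1/8)/2 ≈ 0.7227 (local minimum); x = pi - acos(1/8)/2 ≈ 2.4189 (local maximum); x = acos(1/8)/2 + pi ≈ 3.8643 (local minimum); x = -acos(1/8)/2 + 2*pi ≈ 5.5605 (local maximum)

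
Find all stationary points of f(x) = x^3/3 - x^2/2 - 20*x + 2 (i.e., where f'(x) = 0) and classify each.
f'(x) = x^2 - x - 20

Solve f'(x) = 0:
  Factor: x^2 - x - 20 = (x - 5)*(x + 4) = 0.
  ⇒ x = -4, 5

f''(x) = 2*x - 1
Second-derivative test at each critical point:
  f''(-4) = -9 < 0 → local maximum
  f''(5) = 9 > 0 → local minimum

Critical points: x = -4 (local maximum); x = 5 (local minimum)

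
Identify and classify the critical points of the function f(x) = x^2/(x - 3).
f'(x) = x*(x - 6)/(x^2 - 6*x + 9)

Solve f'(x) = 0:
  f'(x) = x*(x - 6)/(x - 3)^2; the denominator is positive wherever f is defined, so f'(x) = 0 ⇔ x^2 - 6*x = 0.
  Factor: x^2 - 6*x = x*(x - 6) = 0.
  ⇒ x = 0, 6

f''(x) = 18/(x^3 - 9*x^2 + 27*x - 27)
Second-derivative test at each critical point:
  f''(0) = -2/3 < 0 → local maximum
  f''(6) = 2/3 > 0 → local minimum

Critical points: x = 0 (local maximum); x = 6 (local minimum)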